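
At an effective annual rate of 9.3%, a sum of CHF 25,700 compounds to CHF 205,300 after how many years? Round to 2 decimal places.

23.37 years

(1+i)^n = 205300/25700 = 7.98833, so n = ln 7.98833 / ln 1.093 = 23.3675 years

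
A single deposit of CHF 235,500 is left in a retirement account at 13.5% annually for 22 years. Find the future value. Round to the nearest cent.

CHF 3,818,562.16

235,500 × (1+0.135)^22 = 235,500 × 16.214701 = 3,818,562.1644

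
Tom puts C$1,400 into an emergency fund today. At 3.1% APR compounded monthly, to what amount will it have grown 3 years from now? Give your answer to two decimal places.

i = 0.031/12 = 0.00258333 per month; n = 3·12 = 36.
1,400 × (1+0.00258333)^36 = 1,400 × 1.097330 = 1,536.2622

C$1,536.26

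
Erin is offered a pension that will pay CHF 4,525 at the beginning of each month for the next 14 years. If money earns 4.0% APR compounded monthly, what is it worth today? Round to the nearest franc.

CHF 583,299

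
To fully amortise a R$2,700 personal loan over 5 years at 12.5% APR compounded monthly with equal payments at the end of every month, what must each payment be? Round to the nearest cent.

i = 0.125/12 = 0.0104167 per month; n = 5·12 = 60.
Annuity-PV factor = 44.448517; PMT = 2700 / 44.448517 = 60.7444

R$60.74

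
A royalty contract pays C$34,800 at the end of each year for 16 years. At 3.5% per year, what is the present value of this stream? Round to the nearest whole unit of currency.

C$420,875

Annuity factor a(16|0.035) = 12.094117; PV = 34800 × 12.094117 = 420,875.2649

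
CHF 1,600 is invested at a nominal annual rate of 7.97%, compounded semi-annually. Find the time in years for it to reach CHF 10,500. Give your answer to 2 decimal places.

24.07 years

Periodic rate i = 0.0797/2 = 0.03985.
(1+i)^n = 10500/1600 = 6.56250, so n = ln 6.56250 / ln 1.03985 = 48.1459 half-years
= 48.1459/2 years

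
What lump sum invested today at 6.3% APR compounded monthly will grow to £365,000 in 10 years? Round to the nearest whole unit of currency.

Periodic rate i = 0.063/12 = 0.00525; n = 10 × 12 = 120 periods.
PV = 365,000 / (1 + 0.00525)^120 = 365,000 / 1.874519 = 194,716.6331

£194,717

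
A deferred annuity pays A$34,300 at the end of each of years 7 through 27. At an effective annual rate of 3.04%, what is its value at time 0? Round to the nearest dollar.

A$440,079

Value one period before first payment (t=6): 34300 × [1 − (1+0.0304)^(−21)] / 0.0304 = 34300 × 15.355788 = 526,703.5219
PV₀ = 526,703.5219 / (1+0.0304)^6 = 526,703.5219 / 1.196837 = 440,079.4835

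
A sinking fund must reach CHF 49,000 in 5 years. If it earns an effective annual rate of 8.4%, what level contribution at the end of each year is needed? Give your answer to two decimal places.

PMT = 49000 / ( [(1+0.084)^5 − 1] / 0.084 ) = 49000 / 5.913573 = 8,286.0223

CHF 8,286.02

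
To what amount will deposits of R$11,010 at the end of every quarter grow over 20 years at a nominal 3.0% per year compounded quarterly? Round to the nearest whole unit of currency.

i = 0.03/4 = 0.0075 per quarter; n = 20·4 = 80.
Accumulation factor s(80|0.0075) = 109.072531; FV = 11010 × 109.072531 = 1,200,888.5632

R$1,200,889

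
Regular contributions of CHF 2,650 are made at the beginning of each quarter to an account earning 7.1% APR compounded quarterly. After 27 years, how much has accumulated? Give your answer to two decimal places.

CHF 864,135.91

i = 0.071/4 = 0.01775 per quarter; n = 27·4 = 108.
FV = PMT · [(1+i)^n − 1] / i × (1+i) = 2650 · 326.089021 = 864,135.9055
(annuity-due: payments at period start, so ×(1+i).)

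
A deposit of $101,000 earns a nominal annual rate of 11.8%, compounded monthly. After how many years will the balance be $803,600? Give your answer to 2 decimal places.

Periodic rate i = 0.118/12 = 0.00983333.
n = ln(803600/101000) / ln(1+0.00983333) = ln(7.95644) / 0.009785 = 211.9486 months
= 211.9486/12 years

17.66 years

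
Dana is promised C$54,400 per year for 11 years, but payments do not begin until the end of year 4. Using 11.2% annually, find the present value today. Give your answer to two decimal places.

Value one period before first payment (t=3): 54400 × [1 − (1+0.112)^(−11)] / 0.112 = 54400 × 6.151230 = 334,626.8963
Discount back 3 years: 334,626.8963 × (1+0.112)^(−3) = 334,626.8963 × 0.727253 = 243,358.4797

C$243,358.48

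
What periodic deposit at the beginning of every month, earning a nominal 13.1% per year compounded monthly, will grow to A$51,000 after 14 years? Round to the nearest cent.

A$105.97

Periodic rate i = 0.131/12 = 0.0109167; n = 14 × 12 = 168 periods.
FV-annuity factor × (1+i) = 481.255989; PMT = 51000 / 481.255989 = 105.9727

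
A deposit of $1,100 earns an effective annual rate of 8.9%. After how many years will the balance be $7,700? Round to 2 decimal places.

(1+i)^n = 7700/1100 = 7.00000, so n = ln 7.00000 / ln 1.089 = 22.8233 years

22.82 years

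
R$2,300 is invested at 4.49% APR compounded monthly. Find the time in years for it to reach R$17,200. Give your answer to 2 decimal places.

44.89 years

Periodic rate i = 0.0449/12 = 0.00374167.
n = ln(17200/2300) / ln(1+0.00374167) = ln(7.47826) / 0.003735 = 538.7337 months
= 538.7337/12 years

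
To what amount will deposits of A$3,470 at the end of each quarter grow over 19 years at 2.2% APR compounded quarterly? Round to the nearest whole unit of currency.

A$326,295

Periodic rate i = 0.022/4 = 0.0055; n = 19 × 4 = 76 periods.
FV = 3470 × [(1+0.0055)^76 − 1] / 0.0055 = 3470 × 94.033099 = 326,294.8549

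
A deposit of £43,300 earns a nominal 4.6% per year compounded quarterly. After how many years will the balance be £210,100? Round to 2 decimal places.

Periodic rate i = 0.046/4 = 0.0115.
n = ln(210100/43300) / ln(1+0.0115) = ln(4.85219) / 0.011434 = 138.1300 quarters
= 138.1300/4 years

34.53 years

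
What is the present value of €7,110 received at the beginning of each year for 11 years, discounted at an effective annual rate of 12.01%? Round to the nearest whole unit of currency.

PV = 7110 × [1 − (1+0.1201)^(−11)] / 0.1201 × (1+i) = 7110 × 6.647911 = 47,266.6465
(Beginning-of-period payments → annuity-due factor ×(1+i).)

€47,267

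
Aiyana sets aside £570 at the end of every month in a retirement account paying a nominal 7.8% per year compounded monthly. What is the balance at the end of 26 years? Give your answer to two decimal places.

£574,311.70

With 12 periods per year: i = 0.0065, n = 312.
FV = 570 × [(1+0.0065)^312 − 1] / 0.0065 = 570 × 1007.564382 = 574,311.6977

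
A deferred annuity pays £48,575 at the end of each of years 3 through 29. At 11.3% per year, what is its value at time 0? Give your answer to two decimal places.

PV at t=2 (ordinary 27-year annuity): 48575 × a(27|0.113) = 48575 × 8.358025 = 405,991.0720
Discount back 2 years: 405,991.0720 × (1+0.113)^(−2) = 405,991.0720 × 0.807253 = 327,737.5136

£327,737.51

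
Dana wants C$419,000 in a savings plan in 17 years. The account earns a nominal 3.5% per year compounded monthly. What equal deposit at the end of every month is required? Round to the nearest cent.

Periodic rate i = 0.035/12 = 0.00291667; n = 17 × 12 = 204 periods.
PMT = 419000 / ( [(1+0.00291667)^204 − 1] / 0.00291667 ) = 419000 / 278.215370 = 1,506.0275

C$1,506.03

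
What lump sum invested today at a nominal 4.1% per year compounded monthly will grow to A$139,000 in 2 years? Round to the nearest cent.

A$128,074.70

i = 0.041/12 = 0.00341667 per month; n = 2·12 = 24.
Discount factor = (1+0.00341667)^(−24) = 0.921401; PV = 139,000 × 0.921401 = 128,074.7014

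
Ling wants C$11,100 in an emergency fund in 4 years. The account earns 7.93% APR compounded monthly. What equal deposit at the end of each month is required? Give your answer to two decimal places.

With 12 periods per year: i = 0.00660833, n = 48.
FV-annuity factor = 56.269097; PMT = 11100 / 56.269097 = 197.2664

C$197.27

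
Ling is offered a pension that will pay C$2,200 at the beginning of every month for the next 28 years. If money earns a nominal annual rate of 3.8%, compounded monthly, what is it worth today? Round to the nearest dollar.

C$456,038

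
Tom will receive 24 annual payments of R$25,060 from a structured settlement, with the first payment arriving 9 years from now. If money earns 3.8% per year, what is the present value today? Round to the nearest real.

R$289,417

PV at t=8 (ordinary 24-year annuity): 25060 × a(24|0.038) = 25060 × 15.564021 = 390,034.3568
PV₀ = 390,034.3568 / (1+0.038)^8 = 390,034.3568 / 1.347655 = 289,416.9991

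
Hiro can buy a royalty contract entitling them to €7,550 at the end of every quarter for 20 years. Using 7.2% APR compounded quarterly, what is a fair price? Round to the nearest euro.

€318,786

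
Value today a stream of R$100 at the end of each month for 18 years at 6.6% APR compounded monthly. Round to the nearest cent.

R$12,621.38

Periodic rate i = 0.066/12 = 0.0055; n = 18 × 12 = 216 periods.
PV = 100 × [1 − (1+0.0055)^(−216)] / 0.0055 = 100 × 126.213786 = 12,621.3786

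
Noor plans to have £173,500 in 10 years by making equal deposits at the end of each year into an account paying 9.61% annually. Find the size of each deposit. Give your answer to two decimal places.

FV-annuity factor = 15.642413; PMT = 173500 / 15.642413 = 11,091.6391

£11,091.64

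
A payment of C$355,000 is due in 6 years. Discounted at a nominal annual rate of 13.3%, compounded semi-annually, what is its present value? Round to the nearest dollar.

C$163,945

With 2 periods per year: i = 0.0665, n = 12.
Discount factor = (1+0.0665)^(−12) = 0.461817; PV = 355,000 × 0.461817 = 163,944.9470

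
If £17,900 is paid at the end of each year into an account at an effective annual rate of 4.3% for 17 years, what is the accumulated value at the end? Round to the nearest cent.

FV = PMT · [(1+i)^n − 1] / i = 17900 · 24.317651 = 435,285.9604

£435,285.96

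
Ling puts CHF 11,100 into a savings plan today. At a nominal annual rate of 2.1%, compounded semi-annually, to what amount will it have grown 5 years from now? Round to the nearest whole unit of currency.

With 2 periods per year: i = 0.0105, n = 10.
11,100 × (1+0.0105)^10 = 11,100 × 1.110103 = 12,322.1405

CHF 12,322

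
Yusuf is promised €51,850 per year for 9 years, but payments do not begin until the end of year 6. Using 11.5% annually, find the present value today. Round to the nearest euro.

PV at t=5 (ordinary 9-year annuity): 51850 × a(9|0.115) = 51850 × 5.431064 = 281,600.6878
PV₀ = 281,600.6878 / (1+0.115)^5 = 281,600.6878 / 1.723353 = 163,402.7549

€163,403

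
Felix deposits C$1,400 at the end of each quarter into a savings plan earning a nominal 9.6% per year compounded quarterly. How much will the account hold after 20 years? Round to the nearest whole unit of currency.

With 4 periods per year: i = 0.024, n = 80.
FV = PMT · [(1+i)^n − 1] / i = 1400 · 236.167268 = 330,634.1753

C$330,634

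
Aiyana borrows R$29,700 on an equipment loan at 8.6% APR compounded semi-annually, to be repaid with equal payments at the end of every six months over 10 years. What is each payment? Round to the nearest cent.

With 2 periods per year: i = 0.043, n = 20.
Annuity-PV factor = 13.236329; PMT = 29700 / 13.236329 = 2,243.8245

R$2,243.82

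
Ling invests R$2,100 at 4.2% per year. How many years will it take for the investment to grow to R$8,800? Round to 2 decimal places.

34.83 years

(1+i)^n = 8800/2100 = 4.19048, so n = ln 4.19048 / ln 1.042 = 34.8261 years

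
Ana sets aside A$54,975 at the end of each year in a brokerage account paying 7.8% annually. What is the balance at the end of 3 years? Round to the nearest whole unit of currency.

A$178,124

FV = PMT · [(1+i)^n − 1] / i = 54975 · 3.240084 = 178,123.6179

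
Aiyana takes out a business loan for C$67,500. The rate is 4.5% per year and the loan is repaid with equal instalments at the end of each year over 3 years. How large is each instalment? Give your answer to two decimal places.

Annuity-PV factor = 2.748964; PMT = 67500 / 2.748964 = 24,554.7018

C$24,554.70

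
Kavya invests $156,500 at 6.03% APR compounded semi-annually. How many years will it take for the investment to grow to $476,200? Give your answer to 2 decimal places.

Periodic rate i = 0.0603/2 = 0.03015.
n = ln(476200/156500) / ln(1+0.03015) = ln(3.04281) / 0.029704 = 37.4618 half-years
= 37.4618/2 years

18.73 years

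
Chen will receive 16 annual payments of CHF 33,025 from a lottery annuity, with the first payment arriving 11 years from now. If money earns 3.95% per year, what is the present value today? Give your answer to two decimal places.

CHF 262,187.93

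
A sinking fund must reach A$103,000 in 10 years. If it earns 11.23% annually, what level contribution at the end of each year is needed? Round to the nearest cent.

PMT = 103000 / ( [(1+0.1123)^10 − 1] / 0.1123 ) = 103000 / 16.908348 = 6,091.6655

A$6,091.67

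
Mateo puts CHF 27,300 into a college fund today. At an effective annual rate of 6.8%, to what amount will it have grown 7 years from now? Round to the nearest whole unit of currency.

CHF 43,267

27,300 × (1+0.068)^7 = 27,300 × 1.584889 = 43,267.4615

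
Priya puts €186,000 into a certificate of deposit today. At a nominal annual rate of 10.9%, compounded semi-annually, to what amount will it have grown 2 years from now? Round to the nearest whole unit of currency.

€229,985

i = 0.109/2 = 0.0545 per half-year; n = 2·2 = 4.
186,000 × (1+0.0545)^4 = 186,000 × 1.236478 = 229,984.8777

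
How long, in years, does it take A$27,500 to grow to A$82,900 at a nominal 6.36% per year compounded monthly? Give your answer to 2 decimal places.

17.40 years

Periodic rate i = 0.0636/12 = 0.0053.
n = ln(82900/27500) / ln(1+0.0053) = ln(3.01455) / 0.005286 = 208.7492 months
= 208.7492/12 years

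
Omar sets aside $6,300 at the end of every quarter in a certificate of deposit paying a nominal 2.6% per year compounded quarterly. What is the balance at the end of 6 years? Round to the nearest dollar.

$163,060

Periodic rate i = 0.026/4 = 0.0065; n = 6 × 4 = 24 periods.
Accumulation factor s(24|0.0065) = 25.882510; FV = 6300 × 25.882510 = 163,059.8106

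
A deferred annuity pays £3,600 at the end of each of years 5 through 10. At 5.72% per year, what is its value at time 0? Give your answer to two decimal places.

Value one period before first payment (t=4): 3600 × [1 − (1+0.0572)^(−6)] / 0.0572 = 3600 × 4.960882 = 17,859.1765
Discount back 4 years: 17,859.1765 × (1+0.0572)^(−4) = 17,859.1765 × 0.800519 = 14,296.6015

£14,296.60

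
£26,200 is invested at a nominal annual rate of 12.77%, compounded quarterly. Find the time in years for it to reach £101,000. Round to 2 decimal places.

10.73 years

Periodic rate i = 0.1277/4 = 0.031925.
n = ln(101000/26200) / ln(1+0.031925) = ln(3.85496) / 0.031426 = 42.9377 quarters
= 42.9377/4 years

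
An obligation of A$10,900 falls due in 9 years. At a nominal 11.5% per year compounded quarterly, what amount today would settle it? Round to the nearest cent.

A$3,928.91

Periodic rate i = 0.115/4 = 0.02875; n = 9 × 4 = 36 periods.
Discount factor = (1+0.02875)^(−36) = 0.360450; PV = 10,900 × 0.360450 = 3,928.9089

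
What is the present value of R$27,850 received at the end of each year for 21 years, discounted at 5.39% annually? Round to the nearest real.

PV = 27850 × [1 − (1+0.0539)^(−21)] / 0.0539 = 27850 × 12.392265 = 345,124.5903

R$345,125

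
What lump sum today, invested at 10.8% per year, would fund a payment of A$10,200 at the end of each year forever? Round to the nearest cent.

A$94,444.44

PV = C/r = 10200/0.108 = 94,444.4444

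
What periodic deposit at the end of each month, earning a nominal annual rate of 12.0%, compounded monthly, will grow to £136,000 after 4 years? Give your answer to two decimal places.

Periodic rate i = 0.12/12 = 0.01; n = 4 × 12 = 48 periods.
FV-annuity factor = 61.222608; PMT = 136000 / 61.222608 = 2,221.4016

£2,221.40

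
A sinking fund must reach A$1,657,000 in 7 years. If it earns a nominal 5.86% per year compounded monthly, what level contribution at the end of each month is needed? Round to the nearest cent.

A$16,003.64

Periodic rate i = 0.0586/12 = 0.00488333; n = 7 × 12 = 84 periods.
PMT = 1.657e+06 / ( [(1+0.00488333)^84 − 1] / 0.00488333 ) = 1.657e+06 / 103.538977 = 16,003.6350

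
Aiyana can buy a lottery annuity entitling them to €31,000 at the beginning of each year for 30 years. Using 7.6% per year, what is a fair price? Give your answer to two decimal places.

€390,142.76

Annuity factor a(30|0.076) × (1+i) = 12.585250; PV = 31000 × 12.585250 = 390,142.7597
(Beginning-of-period payments → annuity-due factor ×(1+i).)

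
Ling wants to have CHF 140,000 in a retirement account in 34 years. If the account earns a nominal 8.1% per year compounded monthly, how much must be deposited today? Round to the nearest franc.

CHF 8,997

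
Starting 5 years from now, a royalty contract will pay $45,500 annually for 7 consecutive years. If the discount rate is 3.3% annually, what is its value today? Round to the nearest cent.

$246,162.59

PV at t=4 (ordinary 7-year annuity): 45500 × a(7|0.033) = 45500 × 6.160443 = 280,300.1592
PV₀ = 280,300.1592 / (1+0.033)^4 = 280,300.1592 / 1.138679 = 246,162.5932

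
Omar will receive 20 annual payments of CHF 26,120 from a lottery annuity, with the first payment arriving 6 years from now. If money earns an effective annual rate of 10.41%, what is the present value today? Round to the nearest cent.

Value one period before first payment (t=5): 26120 × [1 − (1+0.1041)^(−20)] / 0.1041 = 26120 × 8.280644 = 216,290.4172
PV₀ = 216,290.4172 / (1+0.1041)^5 = 216,290.4172 / 1.640749 = 131,824.2256

CHF 131,824.23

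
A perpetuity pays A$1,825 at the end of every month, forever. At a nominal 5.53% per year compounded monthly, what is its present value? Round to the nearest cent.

Periodic rate i = 0.0553/12 = 0.00460833.
PV = C/r = 1825/0.00460833 = 396,021.6998

A$396,021.70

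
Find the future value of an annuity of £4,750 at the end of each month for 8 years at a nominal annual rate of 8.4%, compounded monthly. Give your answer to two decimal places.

£647,065.95

With 12 periods per year: i = 0.007, n = 96.
Accumulation factor s(96|0.007) = 136.224411; FV = 4750 × 136.224411 = 647,065.9546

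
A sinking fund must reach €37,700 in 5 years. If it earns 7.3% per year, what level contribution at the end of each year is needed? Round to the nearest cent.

FV-annuity factor = 5.785263; PMT = 37700 / 5.785263 = 6,516.5571

€6,516.56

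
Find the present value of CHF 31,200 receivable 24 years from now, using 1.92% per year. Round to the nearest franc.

CHF 19,766

Discount factor = (1+0.0192)^(−24) = 0.633540; PV = 31,200 × 0.633540 = 19,766.4480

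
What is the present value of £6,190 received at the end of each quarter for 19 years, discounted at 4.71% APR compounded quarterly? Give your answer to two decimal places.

£309,741.63

i = 0.0471/4 = 0.011775 per quarter; n = 19·4 = 76.
PV = 6190 × [1 − (1+0.011775)^(−76)] / 0.011775 = 6190 × 50.039035 = 309,741.6295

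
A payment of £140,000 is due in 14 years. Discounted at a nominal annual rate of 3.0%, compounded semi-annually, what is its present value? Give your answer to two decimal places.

i = 0.03/2 = 0.015 per half-year; n = 14·2 = 28.
PV = FV·(1+i)^(−n) = 140,000 × 0.659099 = 92,273.8949

£92,273.89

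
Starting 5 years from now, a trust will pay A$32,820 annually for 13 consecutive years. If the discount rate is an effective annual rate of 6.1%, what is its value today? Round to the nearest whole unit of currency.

A$227,939

PV at t=4 (ordinary 13-year annuity): 32820 × a(13|0.061) = 32820 × 8.801198 = 288,855.3289
Discount back 4 years: 288,855.3289 × (1+0.061)^(−4) = 288,855.3289 × 0.789112 = 227,939.1101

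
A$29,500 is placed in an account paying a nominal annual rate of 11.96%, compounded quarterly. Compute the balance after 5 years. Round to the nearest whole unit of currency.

i = 0.1196/4 = 0.0299 per quarter; n = 5·4 = 20.
FV = 29,500 × (1 + 0.0299)^20 = 53,176.9199

A$53,177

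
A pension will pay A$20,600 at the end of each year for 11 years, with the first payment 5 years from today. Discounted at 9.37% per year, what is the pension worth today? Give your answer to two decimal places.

A$96,284.80

PV at t=4 (ordinary 11-year annuity): 20600 × a(11|0.0937) = 20600 × 6.687801 = 137,768.7067
PV₀ = 137,768.7067 / (1+0.0937)^4 = 137,768.7067 / 1.430846 = 96,284.8001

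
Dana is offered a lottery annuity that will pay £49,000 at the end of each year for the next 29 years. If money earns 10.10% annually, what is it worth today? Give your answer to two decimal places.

PV = PMT · [1 − (1+i)^(−n)] / i = 49000 · 9.293070 = 455,360.4387

£455,360.44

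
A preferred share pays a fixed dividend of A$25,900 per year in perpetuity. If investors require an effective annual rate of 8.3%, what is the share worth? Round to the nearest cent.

PV = C/r = 25900/0.083 = 312,048.1928

A$312,048.19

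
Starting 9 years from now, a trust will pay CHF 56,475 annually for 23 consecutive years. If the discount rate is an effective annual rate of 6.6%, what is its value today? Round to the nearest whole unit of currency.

Value one period before first payment (t=8): 56475 × [1 − (1+0.066)^(−23)] / 0.066 = 56475 × 11.667818 = 658,940.0382
Discount back 8 years: 658,940.0382 × (1+0.066)^(−8) = 658,940.0382 × 0.599711 = 395,173.9056

CHF 395,174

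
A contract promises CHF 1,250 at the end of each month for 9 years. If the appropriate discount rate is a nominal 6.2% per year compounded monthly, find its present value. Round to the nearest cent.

Periodic rate i = 0.062/12 = 0.00516667; n = 9 × 12 = 108 periods.
Annuity factor a(108|0.00516667) = 82.611207; PV = 1250 × 82.611207 = 103,264.0085

CHF 103,264.01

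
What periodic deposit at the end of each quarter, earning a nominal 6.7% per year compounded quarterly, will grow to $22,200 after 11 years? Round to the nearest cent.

i = 0.067/4 = 0.01675 per quarter; n = 11·4 = 44.
PMT = 22200 / ( [(1+0.01675)^44 − 1] / 0.01675 ) = 22200 / 64.294930 = 345.2838

$345.28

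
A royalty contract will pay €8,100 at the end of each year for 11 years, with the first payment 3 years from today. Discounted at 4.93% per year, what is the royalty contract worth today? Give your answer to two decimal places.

PV at t=2 (ordinary 11-year annuity): 8100 × a(11|0.0493) = 8100 × 8.337036 = 67,529.9896
PV₀ = 67,529.9896 / (1+0.0493)^2 = 67,529.9896 / 1.101030 = 61,333.4419

€61,333.44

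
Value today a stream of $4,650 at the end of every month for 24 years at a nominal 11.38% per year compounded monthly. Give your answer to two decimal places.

Periodic rate i = 0.1138/12 = 0.00948333; n = 24 × 12 = 288 periods.
Annuity factor a(288|0.00948333) = 98.490179; PV = 4650 × 98.490179 = 457,979.3333

$457,979.33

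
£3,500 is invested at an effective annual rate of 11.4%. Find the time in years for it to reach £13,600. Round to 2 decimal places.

12.57 years

(1+i)^n = 13600/3500 = 3.88571, so n = ln 3.88571 / ln 1.114 = 12.5726 years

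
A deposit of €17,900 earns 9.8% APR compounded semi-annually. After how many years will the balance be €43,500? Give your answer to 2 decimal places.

9.28 years

Periodic rate i = 0.098/2 = 0.049.
n = ln(43500/17900) / ln(1+0.049) = ln(2.43017) / 0.047837 = 18.5621 half-years
= 18.5621/2 years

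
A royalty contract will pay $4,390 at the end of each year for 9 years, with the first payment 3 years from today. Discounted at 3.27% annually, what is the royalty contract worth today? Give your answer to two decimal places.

$31,650.86

PV at t=2 (ordinary 9-year annuity): 4390 × a(9|0.0327) = 4390 × 7.688991 = 33,754.6724
Discount back 2 years: 33,754.6724 × (1+0.0327)^(−2) = 33,754.6724 × 0.937674 = 31,650.8620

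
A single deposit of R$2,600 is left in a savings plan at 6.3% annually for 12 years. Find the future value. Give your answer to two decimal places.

FV = PV·(1+i)^n = 2,600 × 2.081609 = 5,412.1836

R$5,412.18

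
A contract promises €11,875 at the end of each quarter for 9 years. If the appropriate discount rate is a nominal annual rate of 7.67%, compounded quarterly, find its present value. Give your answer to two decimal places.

i = 0.0767/4 = 0.019175 per quarter; n = 9·4 = 36.
Annuity factor a(36|0.019175) = 25.829826; PV = 11875 × 25.829826 = 306,729.1828

€306,729.18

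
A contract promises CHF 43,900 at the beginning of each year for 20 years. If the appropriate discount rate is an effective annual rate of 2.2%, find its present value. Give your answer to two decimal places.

CHF 719,655.75

PV = 43900 × [1 − (1+0.022)^(−20)] / 0.022 × (1+i) = 43900 × 16.393070 = 719,655.7532
(annuity-due: payments at period start, so ×(1+i).)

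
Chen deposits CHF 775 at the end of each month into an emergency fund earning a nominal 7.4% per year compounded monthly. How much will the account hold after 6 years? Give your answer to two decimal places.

CHF 69,977.03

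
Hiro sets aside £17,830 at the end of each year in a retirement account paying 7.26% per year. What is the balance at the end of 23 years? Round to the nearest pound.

FV = 17830 × [(1+0.0726)^23 − 1] / 0.0726 = 17830 × 55.270955 = 985,481.1287

£985,481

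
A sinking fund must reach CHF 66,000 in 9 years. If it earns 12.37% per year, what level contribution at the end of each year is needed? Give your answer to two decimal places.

CHF 4,397.33

PMT = 66000 / ( [(1+0.1237)^9 − 1] / 0.1237 ) = 66000 / 15.009105 = 4,397.3308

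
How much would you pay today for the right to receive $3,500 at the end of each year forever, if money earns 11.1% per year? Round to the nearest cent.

$31,531.53

PV = C/r = 3500/0.111 = 31,531.5315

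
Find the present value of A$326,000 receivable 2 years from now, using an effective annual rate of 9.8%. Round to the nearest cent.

PV = 326,000 / (1 + 0.098)^2 = 326,000 / 1.205604 = 270,403.8805

A$270,403.88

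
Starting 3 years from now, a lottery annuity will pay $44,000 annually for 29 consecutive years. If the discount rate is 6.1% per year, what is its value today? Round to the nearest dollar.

Value one period before first payment (t=2): 44000 × [1 − (1+0.061)^(−29)] / 0.061 = 44000 × 13.449536 = 591,779.5836
Discount back 2 years: 591,779.5836 × (1+0.061)^(−2) = 591,779.5836 × 0.888320 = 525,689.3881

$525,689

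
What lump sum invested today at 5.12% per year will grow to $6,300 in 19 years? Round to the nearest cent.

PV = 6,300 / (1 + 0.0512)^19 = 6,300 / 2.582389 = 2,439.6013

$2,439.60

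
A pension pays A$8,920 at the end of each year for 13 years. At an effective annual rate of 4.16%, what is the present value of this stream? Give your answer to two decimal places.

PV = PMT · [1 − (1+i)^(−n)] / i = 8920 · 9.887236 = 88,194.1478

A$88,194.15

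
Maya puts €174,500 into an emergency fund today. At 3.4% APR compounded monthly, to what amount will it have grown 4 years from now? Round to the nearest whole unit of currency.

€199,883

With 12 periods per year: i = 0.00283333, n = 48.
FV = 174,500 × (1 + 0.00283333)^48 = 199,883.0485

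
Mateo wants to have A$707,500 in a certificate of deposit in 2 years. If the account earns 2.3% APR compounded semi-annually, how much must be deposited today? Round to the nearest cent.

A$675,869.57

With 2 periods per year: i = 0.0115, n = 4.
PV = FV·(1+i)^(−n) = 707,500 × 0.955293 = 675,869.5736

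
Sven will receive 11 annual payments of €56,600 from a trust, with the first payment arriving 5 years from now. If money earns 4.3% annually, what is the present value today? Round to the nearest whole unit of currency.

€412,295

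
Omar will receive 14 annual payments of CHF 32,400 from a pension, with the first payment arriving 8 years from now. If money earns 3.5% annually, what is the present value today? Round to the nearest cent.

PV at t=7 (ordinary 14-year annuity): 32400 × a(14|0.035) = 32400 × 10.920520 = 353,824.8570
PV₀ = 353,824.8570 / (1+0.035)^7 = 353,824.8570 / 1.272279 = 278,103.1393

CHF 278,103.14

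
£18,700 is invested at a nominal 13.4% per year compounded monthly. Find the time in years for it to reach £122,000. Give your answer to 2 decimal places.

14.07 years

Periodic rate i = 0.134/12 = 0.0111667.
(1+i)^n = 122000/18700 = 6.52406, so n = ln 6.52406 / ln 1.01117 = 168.8910 months
= 168.8910/12 years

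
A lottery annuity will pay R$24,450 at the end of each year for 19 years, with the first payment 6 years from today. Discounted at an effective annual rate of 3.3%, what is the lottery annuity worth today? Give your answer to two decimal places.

PV at t=5 (ordinary 19-year annuity): 24450 × a(19|0.033) = 24450 × 13.950689 = 341,094.3385
PV₀ = 341,094.3385 / (1+0.033)^5 = 341,094.3385 / 1.176255 = 289,983.2437

R$289,983.24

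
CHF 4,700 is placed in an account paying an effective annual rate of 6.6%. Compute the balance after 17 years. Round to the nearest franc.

CHF 13,931

4,700 × (1+0.066)^17 = 4,700 × 2.963961 = 13,930.6165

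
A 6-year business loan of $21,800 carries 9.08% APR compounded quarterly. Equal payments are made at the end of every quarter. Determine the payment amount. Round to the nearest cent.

Periodic rate i = 0.0908/4 = 0.0227; n = 6 × 4 = 24 periods.
PMT = 21800 / ( [1 − (1+0.0227)^(−24)] / 0.0227 ) = 21800 / 18.347959 = 1,188.1431

$1,188.14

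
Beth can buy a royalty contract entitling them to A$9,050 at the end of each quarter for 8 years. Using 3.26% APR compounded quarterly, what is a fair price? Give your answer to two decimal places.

With 4 periods per year: i = 0.00815, n = 32.
PV = PMT · [1 − (1+i)^(−n)] / i = 9050 · 28.067511 = 254,010.9721

A$254,010.97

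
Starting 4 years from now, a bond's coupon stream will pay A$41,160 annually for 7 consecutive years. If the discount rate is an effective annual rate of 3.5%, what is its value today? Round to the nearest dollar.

A$226,996

PV at t=3 (ordinary 7-year annuity): 41160 × a(7|0.035) = 41160 × 6.114544 = 251,674.6302
Discount back 3 years: 251,674.6302 × (1+0.035)^(−3) = 251,674.6302 × 0.901943 = 226,996.0969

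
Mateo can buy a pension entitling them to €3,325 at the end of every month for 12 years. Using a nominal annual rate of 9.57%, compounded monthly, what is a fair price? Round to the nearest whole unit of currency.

€284,098

Periodic rate i = 0.0957/12 = 0.007975; n = 12 × 12 = 144 periods.
Annuity factor a(144|0.007975) = 85.443048; PV = 3325 × 85.443048 = 284,098.1344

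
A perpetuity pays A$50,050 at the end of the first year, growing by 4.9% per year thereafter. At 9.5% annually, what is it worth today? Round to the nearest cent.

A$1,088,043.48

PV = D₁/(r − g) = 50050/(0.095 − 0.049) = 1,088,043.4783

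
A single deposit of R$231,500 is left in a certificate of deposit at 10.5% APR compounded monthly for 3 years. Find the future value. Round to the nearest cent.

With 12 periods per year: i = 0.00875, n = 36.
FV = PV·(1+i)^n = 231,500 × 1.368383 = 316,780.6996

R$316,780.70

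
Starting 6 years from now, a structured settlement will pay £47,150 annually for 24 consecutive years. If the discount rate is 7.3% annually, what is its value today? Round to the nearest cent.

Value one period before first payment (t=5): 47150 × [1 − (1+0.073)^(−24)] / 0.073 = 47150 × 11.173500 = 526,830.5120
PV₀ = 526,830.5120 / (1+0.073)^5 = 526,830.5120 / 1.422324 = 370,401.1359

£370,401.14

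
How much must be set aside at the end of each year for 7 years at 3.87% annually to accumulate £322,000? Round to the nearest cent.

£40,929.45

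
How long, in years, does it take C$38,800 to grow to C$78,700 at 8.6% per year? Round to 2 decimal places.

(1+i)^n = 78700/38800 = 2.02835, so n = ln 2.02835 / ln 1.086 = 8.5723 years

8.57 years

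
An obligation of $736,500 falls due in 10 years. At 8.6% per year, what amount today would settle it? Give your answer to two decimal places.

PV = FV·(1+i)^(−n) = 736,500 × 0.438230 = 322,756.1294

$322,756.13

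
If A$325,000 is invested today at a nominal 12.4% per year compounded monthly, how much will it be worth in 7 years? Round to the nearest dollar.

A$770,755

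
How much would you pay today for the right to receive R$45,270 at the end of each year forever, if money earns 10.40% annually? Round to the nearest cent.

R$435,288.46

PV = C/r = 45270/0.104 = 435,288.4615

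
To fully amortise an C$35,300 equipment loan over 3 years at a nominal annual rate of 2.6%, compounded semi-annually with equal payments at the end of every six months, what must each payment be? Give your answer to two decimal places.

C$6,153.91

i = 0.026/2 = 0.013 per half-year; n = 3·2 = 6.
Annuity-PV factor = 5.736194; PMT = 35300 / 5.736194 = 6,153.9060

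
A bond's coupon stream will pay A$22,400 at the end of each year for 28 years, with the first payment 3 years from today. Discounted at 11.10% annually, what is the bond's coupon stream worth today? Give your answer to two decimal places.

Value one period before first payment (t=2): 22400 × [1 − (1+0.111)^(−28)] / 0.111 = 22400 × 8.536203 = 191,210.9379
PV₀ = 191,210.9379 / (1+0.111)^2 = 191,210.9379 / 1.234321 = 154,911.8405

A$154,911.84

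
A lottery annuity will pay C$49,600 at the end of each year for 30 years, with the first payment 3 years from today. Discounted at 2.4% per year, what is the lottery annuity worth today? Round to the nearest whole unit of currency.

Value one period before first payment (t=2): 49600 × [1 − (1+0.024)^(−30)] / 0.024 = 49600 × 21.212111 = 1,052,120.6838
PV₀ = 1,052,120.6838 / (1+0.024)^2 = 1,052,120.6838 / 1.048576 = 1,003,380.4739

C$1,003,380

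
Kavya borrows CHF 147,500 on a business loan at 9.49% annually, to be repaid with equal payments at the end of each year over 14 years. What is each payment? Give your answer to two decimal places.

CHF 19,469.26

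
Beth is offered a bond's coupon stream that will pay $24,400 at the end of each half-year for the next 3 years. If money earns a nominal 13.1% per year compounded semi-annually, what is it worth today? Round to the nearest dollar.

$117,937

With 2 periods per year: i = 0.0655, n = 6.
Annuity factor a(6|0.0655) = 4.833484; PV = 24400 × 4.833484 = 117,937.0206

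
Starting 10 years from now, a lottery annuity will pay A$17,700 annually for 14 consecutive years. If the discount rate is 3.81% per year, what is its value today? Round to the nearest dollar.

A$135,231

PV at t=9 (ordinary 14-year annuity): 17700 × a(14|0.0381) = 17700 × 10.696864 = 189,334.4918
PV₀ = 189,334.4918 / (1+0.0381)^9 = 189,334.4918 / 1.400080 = 135,231.2364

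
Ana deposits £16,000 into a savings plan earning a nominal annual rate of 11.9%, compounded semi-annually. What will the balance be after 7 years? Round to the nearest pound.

£35,936

Periodic rate i = 0.119/2 = 0.0595; n = 7 × 2 = 14 periods.
FV = 16,000 × (1 + 0.0595)^14 = 35,936.3064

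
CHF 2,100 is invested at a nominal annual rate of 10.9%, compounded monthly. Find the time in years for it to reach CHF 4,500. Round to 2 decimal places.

7.02 years

Periodic rate i = 0.109/12 = 0.00908333.
(1+i)^n = 4500/2100 = 2.14286, so n = ln 2.14286 / ln 1.00908 = 84.2858 months
= 84.2858/12 years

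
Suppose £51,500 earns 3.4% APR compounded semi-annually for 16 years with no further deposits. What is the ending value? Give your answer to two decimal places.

i = 0.034/2 = 0.017 per half-year; n = 16·2 = 32.
51,500 × (1+0.017)^32 = 51,500 × 1.715025 = 88,323.7953

£88,323.80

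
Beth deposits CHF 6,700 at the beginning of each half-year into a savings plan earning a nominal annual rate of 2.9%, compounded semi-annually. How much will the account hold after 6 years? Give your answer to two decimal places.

With 2 periods per year: i = 0.0145, n = 12.
FV = 6700 × [(1+0.0145)^12 − 1] / 0.0145 × (1+i) = 6700 × 13.193369 = 88,395.5741
(annuity-due: payments at period start, so ×(1+i).)

CHF 88,395.57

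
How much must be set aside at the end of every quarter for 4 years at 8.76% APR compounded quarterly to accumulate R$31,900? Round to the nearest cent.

i = 0.0876/4 = 0.0219 per quarter; n = 4·4 = 16.
FV-annuity factor = 18.916744; PMT = 31900 / 18.916744 = 1,686.3367

R$1,686.34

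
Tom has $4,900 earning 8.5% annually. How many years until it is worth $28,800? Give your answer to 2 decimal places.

21.71 years

n = ln(28800/4900) / ln(1+0.085) = ln(5.87755) / 0.081580 = 21.7105 years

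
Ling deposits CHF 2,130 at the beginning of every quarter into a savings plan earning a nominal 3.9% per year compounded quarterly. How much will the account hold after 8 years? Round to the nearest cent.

CHF 80,315.56

Periodic rate i = 0.039/4 = 0.00975; n = 8 × 4 = 32 periods.
FV = 2130 × [(1+0.00975)^32 − 1] / 0.00975 × (1+i) = 2130 × 37.706834 = 80,315.5569
Payments are at the start of each period, so multiply by (1+i).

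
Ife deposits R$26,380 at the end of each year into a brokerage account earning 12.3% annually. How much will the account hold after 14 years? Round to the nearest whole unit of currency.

R$873,672

Accumulation factor s(14|0.123) = 33.118734; FV = 26380 × 33.118734 = 873,672.1940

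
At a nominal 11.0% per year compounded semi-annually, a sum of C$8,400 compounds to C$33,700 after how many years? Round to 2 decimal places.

12.97 years

Periodic rate i = 0.11/2 = 0.055.
(1+i)^n = 33700/8400 = 4.01190, so n = ln 4.01190 / ln 1.055 = 25.9478 half-years
= 25.9478/2 years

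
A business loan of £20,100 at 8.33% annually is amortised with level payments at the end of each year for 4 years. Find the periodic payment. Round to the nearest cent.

PMT = 20100 / ( [1 − (1+0.0833)^(−4)] / 0.0833 ) = 20100 / 3.287943 = 6,113.2450

£6,113.24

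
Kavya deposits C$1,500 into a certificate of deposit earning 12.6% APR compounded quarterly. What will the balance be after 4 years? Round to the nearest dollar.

C$2,464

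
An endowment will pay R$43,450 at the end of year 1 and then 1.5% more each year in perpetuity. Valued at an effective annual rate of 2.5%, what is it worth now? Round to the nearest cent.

R$4,345,000.00

PV = D₁/(r − g) = 43450/(0.025 − 0.015) = 4,345,000.0000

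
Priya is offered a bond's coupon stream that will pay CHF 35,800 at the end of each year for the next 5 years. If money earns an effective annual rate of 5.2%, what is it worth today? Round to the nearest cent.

CHF 154,142.09

Annuity factor a(5|0.052) = 4.305645; PV = 35800 × 4.305645 = 154,142.0878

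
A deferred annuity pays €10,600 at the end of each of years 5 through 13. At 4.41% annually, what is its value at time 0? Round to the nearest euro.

Value one period before first payment (t=4): 10600 × [1 − (1+0.0441)^(−9)] / 0.0441 = 10600 × 7.298350 = 77,362.5080
Discount back 4 years: 77,362.5080 × (1+0.0441)^(−4) = 77,362.5080 × 0.841456 = 65,097.1773

€65,097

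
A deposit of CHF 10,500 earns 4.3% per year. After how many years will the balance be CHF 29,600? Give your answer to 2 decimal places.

n = ln(29600/10500) / ln(1+0.043) = ln(2.81905) / 0.042101 = 24.6169 years

24.62 years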